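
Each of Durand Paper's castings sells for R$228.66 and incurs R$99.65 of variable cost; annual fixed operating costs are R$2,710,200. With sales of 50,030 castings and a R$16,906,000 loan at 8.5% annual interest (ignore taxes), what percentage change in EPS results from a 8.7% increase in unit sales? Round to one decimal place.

Total contribution margin = 50,030 × R$129.01 = R$6,454,370.30.
EBIT = R$6,454,370.30 − R$2,710,200 = R$3,744,170.30.
After interest of R$1,437,010.00, pre-tax earnings = R$2,307,160.30.
Degree of combined leverage = contribution ÷ (EBIT − I) = R$6,454,370.30 ÷ R$2,307,160.30 = 2.7975.
EPS therefore changes by 2.7975 × (+8.7%) = +24.3%.

+24.3%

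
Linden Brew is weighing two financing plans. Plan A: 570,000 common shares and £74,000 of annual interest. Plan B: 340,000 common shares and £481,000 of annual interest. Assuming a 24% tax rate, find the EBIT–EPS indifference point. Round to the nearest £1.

£1,082,652

Set EPS_A = EPS_B: (EBIT − £74,000)(1 − 0.24) ÷ 570,000 = (EBIT − £481,000)(1 − 0.24) ÷ 340,000.
Cancelling (1 − t) and cross-multiplying: 340,000·(EBIT − 74,000) = 570,000·(EBIT − 481,000).
Solving, EBIT = (481,000·570,000 − 74,000·340,000) / (570,000 − 340,000) = 249,010,000,000 / 230,000 = 1,082,652.17.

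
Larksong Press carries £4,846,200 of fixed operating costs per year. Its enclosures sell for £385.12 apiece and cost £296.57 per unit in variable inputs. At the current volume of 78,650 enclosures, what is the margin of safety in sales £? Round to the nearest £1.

£9,212,686

Contribution margin per unit = £385.12 − £296.57 = £88.55. Break-even units = £4,846,200 ÷ £88.55 = 54,728.40; break-even revenue = 54,728.40 × £385.12 = £21,077,002.19.
Actual sales revenue = 78,650 × £385.12 = £30,289,688.00.
Margin of safety = £30,289,688.00 − £21,077,002.19 = £9,212,686.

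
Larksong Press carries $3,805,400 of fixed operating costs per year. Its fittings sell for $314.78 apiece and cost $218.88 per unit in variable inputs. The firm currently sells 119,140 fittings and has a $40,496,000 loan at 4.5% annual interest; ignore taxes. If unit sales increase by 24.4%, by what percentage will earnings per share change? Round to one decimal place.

+48.1%

Total contribution margin = 119,140 × $95.90 = $11,425,526.00.
Operating income = contribution − fixed costs = $11,425,526.00 − $3,805,400 = $7,620,126.00.
After interest of $1,822,320.00, pre-tax earnings = $5,797,806.00.
Degree of combined leverage = contribution ÷ (EBIT − I) = $11,425,526.00 ÷ $5,797,806.00 = 1.9707.
%ΔEPS = DCL × %ΔSales = 1.9707 × +24.4% = +48.1%.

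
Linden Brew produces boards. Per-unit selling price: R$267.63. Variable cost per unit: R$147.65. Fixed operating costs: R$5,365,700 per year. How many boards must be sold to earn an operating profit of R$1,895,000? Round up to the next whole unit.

60,516 boards

Unit CM = price − variable cost = R$267.63 − R$147.65 = R$119.98.
Need Q such that Q × R$119.98 − R$5,365,700 = R$1,895,000, i.e. Q = R$7,260,700 / R$119.98 = 60,515.92 → 60,516.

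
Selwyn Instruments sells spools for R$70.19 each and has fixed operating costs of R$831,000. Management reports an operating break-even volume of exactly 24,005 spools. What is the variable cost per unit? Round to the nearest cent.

R$35.57

At break-even, FC = Q × (P − VC), so P − VC = R$831,000 ÷ 24,005 = R$34.6178.
Variable cost per unit = R$70.19 − R$34.6178 = R$35.57.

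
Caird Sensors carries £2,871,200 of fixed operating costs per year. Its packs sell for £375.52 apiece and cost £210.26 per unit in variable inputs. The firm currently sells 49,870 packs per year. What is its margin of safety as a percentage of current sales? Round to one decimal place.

Unit CM = price − variable cost = £375.52 − £210.26 = £165.26. Break-even units = £2,871,200 ÷ £165.26 = 17,373.84; break-even revenue = 17,373.84 × £375.52 = £6,524,222.58.
Current sales = 49,870 × £375.52 = £18,727,182.40.
Margin of safety = (£18,727,182.40 − £6,524,222.58) ÷ £18,727,182.40 = 65.2%.

65.2%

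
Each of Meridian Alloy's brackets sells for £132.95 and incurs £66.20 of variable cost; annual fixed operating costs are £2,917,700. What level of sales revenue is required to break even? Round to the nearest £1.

£5,811,359

CM per unit = £132.95 − £66.20 = £66.75; CM ratio = £66.75 / £132.95 = 0.5021.
Break-even sales = FC ÷ CM ratio = £2,917,700 × £132.95 / £66.75 = £5,811,359.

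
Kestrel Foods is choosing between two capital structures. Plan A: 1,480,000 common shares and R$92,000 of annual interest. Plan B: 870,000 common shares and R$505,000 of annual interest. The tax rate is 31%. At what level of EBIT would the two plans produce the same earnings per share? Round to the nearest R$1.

R$1,094,033

At indifference, (EBIT − 92,000)(1 − t)/1,480,000 = (EBIT − 505,000)(1 − t)/870,000.
Cancelling (1 − t) and cross-multiplying: 870,000·(EBIT − 92,000) = 1,480,000·(EBIT − 505,000).
Solving, EBIT = (505,000·1,480,000 − 92,000·870,000) / (1,480,000 − 870,000) = 667,360,000,000 / 610,000 = 1,094,032.79.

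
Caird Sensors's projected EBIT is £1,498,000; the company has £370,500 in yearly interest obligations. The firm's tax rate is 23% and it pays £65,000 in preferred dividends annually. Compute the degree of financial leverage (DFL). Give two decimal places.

1.44

Interest = £370,500.00.
Preferred dividends grossed up pre-tax: £65,000 / (1 − 0.23) = £84,415.58.
DFL = EBIT ÷ [EBIT − I − D_p/(1−t)] = £1,498,000 ÷ [£1,498,000 − £370,500.00 − £84,415.58] = £1,498,000 ÷ £1,043,084.42 = 1.4361.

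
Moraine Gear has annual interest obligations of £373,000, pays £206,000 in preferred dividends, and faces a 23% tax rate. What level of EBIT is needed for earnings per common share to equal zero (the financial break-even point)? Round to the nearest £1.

Grossing the preferred dividend up to pre-tax terms: £206,000 / (1 − 0.23) = £267,532.47.
EPS = 0 when EBIT covers interest plus the pre-tax preferred burden: £373,000 + £267,532.47 = £640,532.47.

£640,532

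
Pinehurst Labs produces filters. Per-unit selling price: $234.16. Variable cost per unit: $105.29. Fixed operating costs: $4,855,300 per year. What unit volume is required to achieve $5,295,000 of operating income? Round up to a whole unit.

78,764 filters

Unit CM = price − variable cost = $234.16 − $105.29 = $128.87.
Units = (FC + target) / CM = ($4,855,300 + $5,295,000) / $128.87 = 78,763.87, so 78,764 filters.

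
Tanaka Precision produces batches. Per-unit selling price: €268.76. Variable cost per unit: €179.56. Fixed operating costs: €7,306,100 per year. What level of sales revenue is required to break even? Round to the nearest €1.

€22,013,312

Contribution margin per unit = €268.76 − €179.56 = €89.20, a CM ratio of €89.20 ÷ €268.76 = 0.3319.
Break-even revenue = fixed costs × price ÷ CM = €7,306,100 × €268.76 ÷ €89.20 = €22,013,312.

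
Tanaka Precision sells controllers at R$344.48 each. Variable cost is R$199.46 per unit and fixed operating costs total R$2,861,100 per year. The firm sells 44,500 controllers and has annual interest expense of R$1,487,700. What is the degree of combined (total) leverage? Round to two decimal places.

3.07

At 44,500 units, contribution = 44,500 × R$145.02 = R$6,453,390.00.
EBIT = R$6,453,390.00 − R$2,861,100 = R$3,592,290.00. Interest = R$1,487,700.00, so EBIT − I = R$2,104,590.00.
Degree of total leverage = total CM / (EBIT − interest) = R$6,453,390.00 / R$2,104,590.00 = 3.0663.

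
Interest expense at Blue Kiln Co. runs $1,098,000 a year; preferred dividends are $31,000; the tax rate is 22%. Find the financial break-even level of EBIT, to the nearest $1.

Grossing the preferred dividend up to pre-tax terms: $31,000 / (1 − 0.22) = $39,743.59.
EPS = 0 when EBIT covers interest plus the pre-tax preferred burden: $1,098,000 + $39,743.59 = $1,137,743.59.

$1,137,744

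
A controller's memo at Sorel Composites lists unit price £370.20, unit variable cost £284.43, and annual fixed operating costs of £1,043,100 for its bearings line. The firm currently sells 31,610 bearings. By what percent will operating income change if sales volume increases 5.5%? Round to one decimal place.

+8.9%

Total contribution margin = 31,610 × £85.77 = £2,711,189.70.
Subtracting fixed costs: EBIT = £2,711,189.70 − £1,043,100 = £1,668,089.70.
DOL = contribution ÷ EBIT = £2,711,189.70 ÷ £1,668,089.70 = 1.6253.
%ΔEBIT = DOL × %ΔSales = 1.6253 × +5.5% = +8.9%.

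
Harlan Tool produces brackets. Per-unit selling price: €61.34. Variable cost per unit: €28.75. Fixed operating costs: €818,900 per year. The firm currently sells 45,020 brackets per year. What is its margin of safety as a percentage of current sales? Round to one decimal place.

44.2%

Contribution margin per unit = €61.34 − €28.75 = €32.59. Break-even units = €818,900 ÷ €32.59 = 25,127.34; break-even revenue = 25,127.34 × €61.34 = €1,541,311.02.
Actual sales revenue = 45,020 × €61.34 = €2,761,526.80.
Margin of safety = (€2,761,526.80 − €1,541,311.02) ÷ €2,761,526.80 = 44.2%.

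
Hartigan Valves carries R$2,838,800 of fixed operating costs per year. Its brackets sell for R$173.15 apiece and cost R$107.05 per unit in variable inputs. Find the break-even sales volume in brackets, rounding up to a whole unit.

42,948 brackets

Contribution margin per unit = R$173.15 − R$107.05 = R$66.10.
Break-even volume = fixed costs ÷ CM per unit = R$2,838,800 ÷ R$66.10 = 42,947.05, so 42,948 brackets.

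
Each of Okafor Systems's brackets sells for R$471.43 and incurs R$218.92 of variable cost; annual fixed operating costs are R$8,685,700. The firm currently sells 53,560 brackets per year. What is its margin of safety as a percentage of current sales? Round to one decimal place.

35.8%

Contribution margin per unit = R$471.43 − R$218.92 = R$252.51. Break-even units = R$8,685,700 ÷ R$252.51 = 34,397.45; break-even revenue = 34,397.45 × R$471.43 = R$16,215,989.67.
Actual sales revenue = 53,560 × R$471.43 = R$25,249,790.80.
Margin of safety = (R$25,249,790.80 − R$16,215,989.67) ÷ R$25,249,790.80 = 35.8%.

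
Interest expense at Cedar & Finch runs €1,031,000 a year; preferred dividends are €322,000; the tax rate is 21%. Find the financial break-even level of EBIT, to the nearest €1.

Grossing the preferred dividend up to pre-tax terms: €322,000 / (1 − 0.21) = €407,594.94.
Financial break-even EBIT = interest + D_p ÷ (1 − t) = €1,031,000 + €407,594.94 = €1,438,594.94.

€1,438,595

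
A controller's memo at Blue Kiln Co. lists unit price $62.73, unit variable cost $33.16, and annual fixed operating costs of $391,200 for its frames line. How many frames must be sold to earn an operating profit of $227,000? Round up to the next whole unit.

Each unit contributes $62.73 − $33.16 = $29.57.
Units = (FC + target) / CM = ($391,200 + $227,000) / $29.57 = 20,906.32, so 20,907 frames.

20,907 frames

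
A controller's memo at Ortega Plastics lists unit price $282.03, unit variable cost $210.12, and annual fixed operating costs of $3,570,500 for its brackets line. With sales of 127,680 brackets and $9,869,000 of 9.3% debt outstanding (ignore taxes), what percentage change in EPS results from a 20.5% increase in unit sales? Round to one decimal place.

+40.1%

Contribution at this volume is 127,680 × $71.91 = $9,181,468.80.
EBIT = $9,181,468.80 − $3,570,500 = $5,610,968.80.
After interest of $917,817.00, pre-tax earnings = $4,693,151.80.
Degree of combined leverage = contribution ÷ (EBIT − I) = $9,181,468.80 ÷ $4,693,151.80 = 1.9564.
EPS therefore changes by 1.9564 × (+20.5%) = +40.1%.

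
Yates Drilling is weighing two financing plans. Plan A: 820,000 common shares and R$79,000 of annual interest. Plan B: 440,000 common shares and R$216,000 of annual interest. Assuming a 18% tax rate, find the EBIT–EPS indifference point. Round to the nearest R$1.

Set EPS_A = EPS_B: (EBIT − R$79,000)(1 − 0.18) ÷ 820,000 = (EBIT − R$216,000)(1 − 0.18) ÷ 440,000.
Cancelling (1 − t) and cross-multiplying: 440,000·(EBIT − 79,000) = 820,000·(EBIT − 216,000).
EBIT × (820,000 − 440,000) = 216,000 × 820,000 − 79,000 × 440,000 = 142,360,000,000, so EBIT = 142,360,000,000 ÷ 380,000 = 374,631.58.

R$374,632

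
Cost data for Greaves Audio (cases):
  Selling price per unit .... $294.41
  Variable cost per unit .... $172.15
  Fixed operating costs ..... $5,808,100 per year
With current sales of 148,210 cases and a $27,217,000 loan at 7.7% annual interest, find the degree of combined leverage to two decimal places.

Total contribution margin = 148,210 × $122.26 = $18,120,154.60.
Subtracting fixed costs: EBIT = $18,120,154.60 − $5,808,100 = $12,312,054.60. Interest = $2,095,709.00, so EBIT − I = $10,216,345.60.
DCL = contribution ÷ (EBIT − I) = $18,120,154.60 ÷ $10,216,345.60 = 1.7736.

1.77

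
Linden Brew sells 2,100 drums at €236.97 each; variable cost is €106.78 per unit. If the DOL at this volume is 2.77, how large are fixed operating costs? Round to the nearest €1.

€174,699

At 2,100 units, contribution = 2,100 × €130.19 = €273,399.00.
DOL = contribution / EBIT, so EBIT = €273,399.00 / 2.77 = €98,700.00.
Fixed costs = CM − EBIT = €273,399.00 − €98,700.00 = €174,699.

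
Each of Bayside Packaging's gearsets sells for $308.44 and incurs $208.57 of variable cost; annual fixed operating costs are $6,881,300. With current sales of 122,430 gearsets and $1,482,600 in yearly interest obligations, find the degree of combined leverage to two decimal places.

Contribution at this volume is 122,430 × $99.87 = $12,227,084.10.
EBIT = $12,227,084.10 − $6,881,300 = $5,345,784.10. Interest = $1,482,600.00.
DOL = $12,227,084.10 ÷ $5,345,784.10 = 2.2872; DFL = $5,345,784.10 ÷ $3,863,184.10 = 1.3838.
Combined leverage = 2.2872 × 1.3838 = 3.1650.

3.17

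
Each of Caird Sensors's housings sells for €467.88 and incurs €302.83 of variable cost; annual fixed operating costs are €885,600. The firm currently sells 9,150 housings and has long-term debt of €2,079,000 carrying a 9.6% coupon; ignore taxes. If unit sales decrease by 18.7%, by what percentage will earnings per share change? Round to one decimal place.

-66.4%

Total contribution margin = 9,150 × €165.05 = €1,510,207.50.
Subtracting fixed costs: EBIT = €1,510,207.50 − €885,600 = €624,607.50.
Interest = €199,584.00, so EBIT − I = €425,023.50.
DCL = total CM / (EBIT − I) = €1,510,207.50 / €425,023.50 = 3.5532.
EPS therefore changes by 3.5532 × (-18.7%) = -66.4%.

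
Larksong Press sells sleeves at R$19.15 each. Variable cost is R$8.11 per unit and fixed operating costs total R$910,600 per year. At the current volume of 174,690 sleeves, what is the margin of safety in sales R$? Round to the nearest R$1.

Contribution margin per unit = R$19.15 − R$8.11 = R$11.04. Break-even units = R$910,600 ÷ R$11.04 = 82,481.88; break-even revenue = 82,481.88 × R$19.15 = R$1,579,528.08.
Actual sales revenue = 174,690 × R$19.15 = R$3,345,313.50.
Margin of safety = R$3,345,313.50 − R$1,579,528.08 = R$1,765,785.

R$1,765,785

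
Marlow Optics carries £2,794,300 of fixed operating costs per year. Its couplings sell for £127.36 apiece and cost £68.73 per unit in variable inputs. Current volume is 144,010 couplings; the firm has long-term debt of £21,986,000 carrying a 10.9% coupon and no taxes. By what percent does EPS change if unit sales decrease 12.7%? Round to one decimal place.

At 144,010 units, contribution = 144,010 × £58.63 = £8,443,306.30.
Subtracting fixed costs: EBIT = £8,443,306.30 − £2,794,300 = £5,649,006.30.
After interest of £2,396,474.00, pre-tax earnings = £3,252,532.30.
DCL = total CM / (EBIT − I) = £8,443,306.30 / £3,252,532.30 = 2.5959.
EPS therefore changes by 2.5959 × (-12.7%) = -33.0%.

-33.0%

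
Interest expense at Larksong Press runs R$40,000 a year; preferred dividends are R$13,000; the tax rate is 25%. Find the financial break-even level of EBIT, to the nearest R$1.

Grossing the preferred dividend up to pre-tax terms: R$13,000 / (1 − 0.25) = R$17,333.33.
EPS = 0 when EBIT covers interest plus the pre-tax preferred burden: R$40,000 + R$17,333.33 = R$57,333.33.

R$57,333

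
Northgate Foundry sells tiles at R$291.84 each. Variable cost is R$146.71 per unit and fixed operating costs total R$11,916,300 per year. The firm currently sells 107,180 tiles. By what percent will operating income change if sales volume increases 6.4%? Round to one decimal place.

At 107,180 units, contribution = 107,180 × R$145.13 = R$15,555,033.40.
Subtracting fixed costs: EBIT = R$15,555,033.40 − R$11,916,300 = R$3,638,733.40.
DOL = contribution ÷ EBIT = R$15,555,033.40 ÷ R$3,638,733.40 = 4.2748.
Operating income changes by 4.2748 × +6.4% = +27.4%.

+27.4%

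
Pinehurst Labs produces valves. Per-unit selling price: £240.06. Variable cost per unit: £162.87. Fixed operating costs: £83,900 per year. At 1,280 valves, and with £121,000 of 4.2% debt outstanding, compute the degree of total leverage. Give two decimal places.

10.06

Contribution at this volume is 1,280 × £77.19 = £98,803.20.
Subtracting fixed costs: EBIT = £98,803.20 − £83,900 = £14,903.20. Interest = £5,082.00.
DOL = £98,803.20 ÷ £14,903.20 = 6.6297; DFL = £14,903.20 ÷ £9,821.20 = 1.5175.
Combined leverage = 6.6297 × 1.5175 = 10.0606.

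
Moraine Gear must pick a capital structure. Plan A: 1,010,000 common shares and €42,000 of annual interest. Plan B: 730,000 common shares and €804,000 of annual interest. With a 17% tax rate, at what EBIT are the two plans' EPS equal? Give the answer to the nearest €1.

At indifference, (EBIT − 42,000)(1 − t)/1,010,000 = (EBIT − 804,000)(1 − t)/730,000.
Cancelling (1 − t) and cross-multiplying: 730,000·(EBIT − 42,000) = 1,010,000·(EBIT − 804,000).
Solving, EBIT = (804,000·1,010,000 − 42,000·730,000) / (1,010,000 − 730,000) = 781,380,000,000 / 280,000 = 2,790,642.86.

€2,790,643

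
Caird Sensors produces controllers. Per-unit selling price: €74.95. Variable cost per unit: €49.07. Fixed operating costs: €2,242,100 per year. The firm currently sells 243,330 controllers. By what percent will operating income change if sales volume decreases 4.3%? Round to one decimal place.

-6.7%

Total contribution margin = 243,330 × €25.88 = €6,297,380.40.
Subtracting fixed costs: EBIT = €6,297,380.40 − €2,242,100 = €4,055,280.40.
Degree of operating leverage = €6,297,380.40 / €4,055,280.40 = 1.5529.
So EBIT moves 1.5529 × (-4.3%) = -6.7%.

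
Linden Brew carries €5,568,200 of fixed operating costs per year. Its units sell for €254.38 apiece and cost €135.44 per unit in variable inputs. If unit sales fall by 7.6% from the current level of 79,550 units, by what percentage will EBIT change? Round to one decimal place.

At 79,550 units, contribution = 79,550 × €118.94 = €9,461,677.00.
Operating income = contribution − fixed costs = €9,461,677.00 − €5,568,200 = €3,893,477.00.
DOL = contribution ÷ EBIT = €9,461,677.00 ÷ €3,893,477.00 = 2.4301.
So EBIT moves 2.4301 × (-7.6%) = -18.5%.

-18.5%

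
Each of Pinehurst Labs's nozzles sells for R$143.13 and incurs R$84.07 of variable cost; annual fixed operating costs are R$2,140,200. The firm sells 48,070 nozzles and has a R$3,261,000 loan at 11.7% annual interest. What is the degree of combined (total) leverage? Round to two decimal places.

At 48,070 units, contribution = 48,070 × R$59.06 = R$2,839,014.20.
Subtracting fixed costs: EBIT = R$2,839,014.20 − R$2,140,200 = R$698,814.20. Interest = R$381,537.00, so EBIT − I = R$317,277.20.
Degree of total leverage = total CM / (EBIT − interest) = R$2,839,014.20 / R$317,277.20 = 8.9481.

8.95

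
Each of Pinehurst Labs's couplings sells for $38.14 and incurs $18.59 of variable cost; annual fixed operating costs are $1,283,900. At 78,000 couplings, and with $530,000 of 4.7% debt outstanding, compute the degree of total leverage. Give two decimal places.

7.06

Contribution at this volume is 78,000 × $19.55 = $1,524,900.00.
Operating income = contribution − fixed costs = $1,524,900.00 − $1,283,900 = $241,000.00. Interest = $24,910.00, so EBIT − I = $216,090.00.
Degree of total leverage = total CM / (EBIT − interest) = $1,524,900.00 / $216,090.00 = 7.0568.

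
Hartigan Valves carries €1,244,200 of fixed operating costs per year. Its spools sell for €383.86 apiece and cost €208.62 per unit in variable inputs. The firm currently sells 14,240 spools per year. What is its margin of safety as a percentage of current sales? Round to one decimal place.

Contribution margin per unit = €383.86 − €208.62 = €175.24. Break-even units = €1,244,200 ÷ €175.24 = 7,099.98; break-even revenue = 7,099.98 × €383.86 = €2,725,397.24.
Current sales = 14,240 × €383.86 = €5,466,166.40.
Margin of safety = (€5,466,166.40 − €2,725,397.24) ÷ €5,466,166.40 = 50.1%.

50.1%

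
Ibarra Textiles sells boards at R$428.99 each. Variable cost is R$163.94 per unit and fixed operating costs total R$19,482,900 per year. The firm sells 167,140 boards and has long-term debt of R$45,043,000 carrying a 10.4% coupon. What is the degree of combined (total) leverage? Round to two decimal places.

2.20

Total contribution margin = 167,140 × R$265.05 = R$44,300,457.00.
EBIT = R$44,300,457.00 − R$19,482,900 = R$24,817,557.00. Interest = R$4,684,472.00, so EBIT − I = R$20,133,085.00.
Degree of total leverage = total CM / (EBIT − interest) = R$44,300,457.00 / R$20,133,085.00 = 2.2004.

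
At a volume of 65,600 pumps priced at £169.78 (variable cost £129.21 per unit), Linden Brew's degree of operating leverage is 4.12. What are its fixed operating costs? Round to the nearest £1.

£2,015,423

Contribution at this volume is 65,600 × £40.57 = £2,661,392.00.
Since DOL = CM ÷ EBIT, EBIT = £2,661,392.00 ÷ 4.12 = £645,968.93.
Fixed costs = CM − EBIT = £2,661,392.00 − £645,968.93 = £2,015,423.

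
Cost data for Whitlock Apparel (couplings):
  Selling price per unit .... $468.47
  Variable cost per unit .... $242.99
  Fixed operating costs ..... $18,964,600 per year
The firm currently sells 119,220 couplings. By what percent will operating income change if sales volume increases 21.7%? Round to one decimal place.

+73.7%

Total contribution margin = 119,220 × $225.48 = $26,881,725.60.
Subtracting fixed costs: EBIT = $26,881,725.60 − $18,964,600 = $7,917,125.60.
So DOL = total CM / EBIT = $26,881,725.60 / $7,917,125.60 = 3.3954.
Operating income changes by 3.3954 × +21.7% = +73.7%.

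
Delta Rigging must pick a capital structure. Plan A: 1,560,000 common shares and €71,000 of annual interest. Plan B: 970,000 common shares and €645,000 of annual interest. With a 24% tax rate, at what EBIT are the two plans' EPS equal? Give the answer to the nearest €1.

€1,588,695

At indifference, (EBIT − 71,000)(1 − t)/1,560,000 = (EBIT − 645,000)(1 − t)/970,000.
The (1 − t) factor cancels: (EBIT − 71,000) × 970,000 = (EBIT − 645,000) × 1,560,000.
Solving, EBIT = (645,000·1,560,000 − 71,000·970,000) / (1,560,000 − 970,000) = 937,330,000,000 / 590,000 = 1,588,694.92.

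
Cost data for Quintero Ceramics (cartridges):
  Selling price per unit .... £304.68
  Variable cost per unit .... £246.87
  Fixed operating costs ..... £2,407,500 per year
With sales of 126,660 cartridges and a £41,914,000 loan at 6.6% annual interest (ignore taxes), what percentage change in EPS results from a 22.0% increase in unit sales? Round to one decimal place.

+75.0%

Total contribution margin = 126,660 × £57.81 = £7,322,214.60.
Operating income = contribution − fixed costs = £7,322,214.60 − £2,407,500 = £4,914,714.60.
After interest of £2,766,324.00, pre-tax earnings = £2,148,390.60.
Degree of combined leverage = contribution ÷ (EBIT − I) = £7,322,214.60 ÷ £2,148,390.60 = 3.4082.
EPS therefore changes by 3.4082 × (+22.0%) = +75.0%.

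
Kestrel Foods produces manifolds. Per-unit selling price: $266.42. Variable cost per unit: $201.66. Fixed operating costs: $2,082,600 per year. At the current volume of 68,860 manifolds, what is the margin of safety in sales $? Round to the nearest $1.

$9,777,950

Unit CM = price − variable cost = $266.42 − $201.66 = $64.76. Break-even units = $2,082,600 ÷ $64.76 = 32,158.74; break-even revenue = 32,158.74 × $266.42 = $8,567,731.50.
Current sales = 68,860 × $266.42 = $18,345,681.20.
Margin of safety = $18,345,681.20 − $8,567,731.50 = $9,777,950.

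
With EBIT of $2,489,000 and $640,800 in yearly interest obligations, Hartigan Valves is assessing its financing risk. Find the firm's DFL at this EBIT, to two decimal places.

Interest = $640,800.00.
DFL = EBIT ÷ (EBIT − I) = $2,489,000 ÷ ($2,489,000 − $640,800.00) = $2,489,000 ÷ $1,848,200.00 = 1.3467.

1.35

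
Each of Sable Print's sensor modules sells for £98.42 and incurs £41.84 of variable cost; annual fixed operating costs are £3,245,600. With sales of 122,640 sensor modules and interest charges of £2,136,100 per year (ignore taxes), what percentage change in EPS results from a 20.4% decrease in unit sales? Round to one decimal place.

Total contribution margin = 122,640 × £56.58 = £6,938,971.20.
Subtracting fixed costs: EBIT = £6,938,971.20 − £3,245,600 = £3,693,371.20.
After interest of £2,136,100.00, pre-tax earnings = £1,557,271.20.
Degree of combined leverage = contribution ÷ (EBIT − I) = £6,938,971.20 ÷ £1,557,271.20 = 4.4559.
EPS therefore changes by 4.4559 × (-20.4%) = -90.9%.

-90.9%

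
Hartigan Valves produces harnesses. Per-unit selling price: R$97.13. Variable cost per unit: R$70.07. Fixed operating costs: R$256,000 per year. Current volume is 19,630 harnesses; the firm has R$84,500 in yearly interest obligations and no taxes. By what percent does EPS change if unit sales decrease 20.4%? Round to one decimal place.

Contribution at this volume is 19,630 × R$27.06 = R$531,187.80.
EBIT = R$531,187.80 − R$256,000 = R$275,187.80.
After interest of R$84,500.00, pre-tax earnings = R$190,687.80.
Degree of combined leverage = contribution ÷ (EBIT − I) = R$531,187.80 ÷ R$190,687.80 = 2.7856.
EPS therefore changes by 2.7856 × (-20.4%) = -56.8%.

-56.8%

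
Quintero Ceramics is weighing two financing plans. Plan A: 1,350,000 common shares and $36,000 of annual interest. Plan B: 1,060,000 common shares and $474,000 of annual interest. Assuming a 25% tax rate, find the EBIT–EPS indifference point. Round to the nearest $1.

Set EPS_A = EPS_B: (EBIT − $36,000)(1 − 0.25) ÷ 1,350,000 = (EBIT − $474,000)(1 − 0.25) ÷ 1,060,000.
Cancelling (1 − t) and cross-multiplying: 1,060,000·(EBIT − 36,000) = 1,350,000·(EBIT − 474,000).
EBIT × (1,350,000 − 1,060,000) = 474,000 × 1,350,000 − 36,000 × 1,060,000 = 601,740,000,000, so EBIT = 601,740,000,000 ÷ 290,000 = 2,074,965.52.

$2,074,966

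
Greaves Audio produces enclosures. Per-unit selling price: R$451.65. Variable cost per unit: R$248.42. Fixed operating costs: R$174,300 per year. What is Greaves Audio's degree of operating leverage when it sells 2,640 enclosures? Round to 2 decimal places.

1.48

At 2,640 units, contribution = 2,640 × R$203.23 = R$536,527.20.
Subtracting fixed costs: EBIT = R$536,527.20 − R$174,300 = R$362,227.20.
So DOL = total CM / EBIT = R$536,527.20 / R$362,227.20 = 1.4812.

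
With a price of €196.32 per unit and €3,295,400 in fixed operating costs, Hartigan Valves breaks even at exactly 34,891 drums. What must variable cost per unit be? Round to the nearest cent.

Contribution per unit must be FC / Q = €3,295,400 / 34,891 = €94.4484.
Hence VC = price − CM = €196.32 − €94.4484 = €101.87.

€101.87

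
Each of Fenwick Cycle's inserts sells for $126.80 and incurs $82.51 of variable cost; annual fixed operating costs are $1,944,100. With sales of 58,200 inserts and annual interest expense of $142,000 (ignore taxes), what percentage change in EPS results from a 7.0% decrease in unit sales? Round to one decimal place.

Total contribution margin = 58,200 × $44.29 = $2,577,678.00.
Operating income = contribution − fixed costs = $2,577,678.00 − $1,944,100 = $633,578.00.
After interest of $142,000.00, pre-tax earnings = $491,578.00.
Degree of combined leverage = contribution ÷ (EBIT − I) = $2,577,678.00 ÷ $491,578.00 = 5.2437.
%ΔEPS = DCL × %ΔSales = 5.2437 × -7.0% = -36.7%.

-36.7%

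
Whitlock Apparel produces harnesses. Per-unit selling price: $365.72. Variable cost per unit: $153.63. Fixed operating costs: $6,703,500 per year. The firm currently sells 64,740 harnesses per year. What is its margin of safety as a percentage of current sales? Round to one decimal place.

Unit CM = price − variable cost = $365.72 − $153.63 = $212.09. Break-even units = $6,703,500 ÷ $212.09 = 31,606.87; break-even revenue = 31,606.87 × $365.72 = $11,559,262.67.
Actual sales revenue = 64,740 × $365.72 = $23,676,712.80.
Margin of safety = ($23,676,712.80 − $11,559,262.67) ÷ $23,676,712.80 = 51.2%.

51.2%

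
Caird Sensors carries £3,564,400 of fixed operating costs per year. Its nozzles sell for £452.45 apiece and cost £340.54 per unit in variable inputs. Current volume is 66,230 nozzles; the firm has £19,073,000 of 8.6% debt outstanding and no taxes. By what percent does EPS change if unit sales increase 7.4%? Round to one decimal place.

Total contribution margin = 66,230 × £111.91 = £7,411,799.30.
Operating income = contribution − fixed costs = £7,411,799.30 − £3,564,400 = £3,847,399.30.
Interest = £1,640,278.00, so EBIT − I = £2,207,121.30.
DCL = total CM / (EBIT − I) = £7,411,799.30 / £2,207,121.30 = 3.3581.
EPS therefore changes by 3.3581 × (+7.4%) = +24.9%.

+24.9%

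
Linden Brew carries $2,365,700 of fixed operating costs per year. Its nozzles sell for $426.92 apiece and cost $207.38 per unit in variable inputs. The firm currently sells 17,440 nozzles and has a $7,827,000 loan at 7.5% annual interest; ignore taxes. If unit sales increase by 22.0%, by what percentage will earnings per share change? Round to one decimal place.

+96.2%

At 17,440 units, contribution = 17,440 × $219.54 = $3,828,777.60.
EBIT = $3,828,777.60 − $2,365,700 = $1,463,077.60.
After interest of $587,025.00, pre-tax earnings = $876,052.60.
DCL = total CM / (EBIT − I) = $3,828,777.60 / $876,052.60 = 4.3705.
EPS therefore changes by 4.3705 × (+22.0%) = +96.2%.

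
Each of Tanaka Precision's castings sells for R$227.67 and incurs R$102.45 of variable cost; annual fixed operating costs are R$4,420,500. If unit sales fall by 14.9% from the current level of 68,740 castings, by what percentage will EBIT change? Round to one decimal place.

Contribution at this volume is 68,740 × R$125.22 = R$8,607,622.80.
Subtracting fixed costs: EBIT = R$8,607,622.80 − R$4,420,500 = R$4,187,122.80.
Degree of operating leverage = R$8,607,622.80 / R$4,187,122.80 = 2.0557.
So EBIT moves 2.0557 × (-14.9%) = -30.6%.

-30.6%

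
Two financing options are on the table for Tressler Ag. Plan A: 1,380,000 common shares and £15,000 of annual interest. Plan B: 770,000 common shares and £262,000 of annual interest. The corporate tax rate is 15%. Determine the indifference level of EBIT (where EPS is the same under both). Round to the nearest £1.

£573,787

Set EPS_A = EPS_B: (EBIT − £15,000)(1 − 0.15) ÷ 1,380,000 = (EBIT − £262,000)(1 − 0.15) ÷ 770,000.
Cancelling (1 − t) and cross-multiplying: 770,000·(EBIT − 15,000) = 1,380,000·(EBIT − 262,000).
Solving, EBIT = (262,000·1,380,000 − 15,000·770,000) / (1,380,000 − 770,000) = 350,010,000,000 / 610,000 = 573,786.89.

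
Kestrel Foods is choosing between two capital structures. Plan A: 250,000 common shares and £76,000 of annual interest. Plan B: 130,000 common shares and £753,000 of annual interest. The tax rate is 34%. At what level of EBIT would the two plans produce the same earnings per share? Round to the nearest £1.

£1,486,417

At indifference, (EBIT − 76,000)(1 − t)/250,000 = (EBIT − 753,000)(1 − t)/130,000.
Cancelling (1 − t) and cross-multiplying: 130,000·(EBIT − 76,000) = 250,000·(EBIT − 753,000).
EBIT × (250,000 − 130,000) = 753,000 × 250,000 − 76,000 × 130,000 = 178,370,000,000, so EBIT = 178,370,000,000 ÷ 120,000 = 1,486,416.67.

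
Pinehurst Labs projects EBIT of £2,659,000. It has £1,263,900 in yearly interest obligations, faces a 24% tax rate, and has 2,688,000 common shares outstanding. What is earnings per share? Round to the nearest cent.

£0.39

Interest = £1,263,900.00, so EBT = £2,659,000 − £1,263,900.00 = £1,395,100.00.
After tax at 24%: net income = £1,395,100.00 × 0.76 = £1,060,276.00.
Per share: £1,060,276.00 / 2,688,000 shares = £0.39.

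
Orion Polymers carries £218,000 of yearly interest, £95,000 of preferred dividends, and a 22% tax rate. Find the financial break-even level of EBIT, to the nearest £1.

£339,795

Grossing the preferred dividend up to pre-tax terms: £95,000 / (1 − 0.22) = £121,794.87.
EPS = 0 when EBIT covers interest plus the pre-tax preferred burden: £218,000 + £121,794.87 = £339,794.87.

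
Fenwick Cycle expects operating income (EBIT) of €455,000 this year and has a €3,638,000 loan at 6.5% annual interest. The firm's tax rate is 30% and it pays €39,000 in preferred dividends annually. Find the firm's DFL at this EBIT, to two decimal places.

2.79

Annual interest charges come to €236,470.00.
Pre-tax preferred-dividend burden = €39,000 ÷ (1 − 0.30) = €55,714.29.
DFL = EBIT ÷ [EBIT − I − D_p/(1−t)] = €455,000 ÷ [€455,000 − €236,470.00 − €55,714.29] = €455,000 ÷ €162,815.71 = 2.7946.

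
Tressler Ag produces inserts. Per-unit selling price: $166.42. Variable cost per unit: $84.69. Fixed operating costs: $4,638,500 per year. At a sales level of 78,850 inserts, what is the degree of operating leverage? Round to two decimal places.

Total contribution margin = 78,850 × $81.73 = $6,444,410.50.
Subtracting fixed costs: EBIT = $6,444,410.50 − $4,638,500 = $1,805,910.50.
DOL = contribution ÷ EBIT = $6,444,410.50 ÷ $1,805,910.50 = 3.5685.

3.57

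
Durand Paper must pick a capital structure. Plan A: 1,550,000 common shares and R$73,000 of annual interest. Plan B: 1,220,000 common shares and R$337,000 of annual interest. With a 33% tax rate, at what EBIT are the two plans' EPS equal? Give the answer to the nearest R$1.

Set EPS_A = EPS_B: (EBIT − R$73,000)(1 − 0.33) ÷ 1,550,000 = (EBIT − R$337,000)(1 − 0.33) ÷ 1,220,000.
The (1 − t) factor cancels: (EBIT − 73,000) × 1,220,000 = (EBIT − 337,000) × 1,550,000.
Solving, EBIT = (337,000·1,550,000 − 73,000·1,220,000) / (1,550,000 − 1,220,000) = 433,290,000,000 / 330,000 = 1,313,000.00.

R$1,313,000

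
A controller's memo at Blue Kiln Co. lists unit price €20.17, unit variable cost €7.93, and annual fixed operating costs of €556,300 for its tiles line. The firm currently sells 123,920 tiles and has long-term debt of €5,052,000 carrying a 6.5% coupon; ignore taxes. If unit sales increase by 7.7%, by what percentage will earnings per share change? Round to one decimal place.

+18.5%

At 123,920 units, contribution = 123,920 × €12.24 = €1,516,780.80.
EBIT = €1,516,780.80 − €556,300 = €960,480.80.
After interest of €328,380.00, pre-tax earnings = €632,100.80.
Degree of combined leverage = contribution ÷ (EBIT − I) = €1,516,780.80 ÷ €632,100.80 = 2.3996.
%ΔEPS = DCL × %ΔSales = 2.3996 × +7.7% = +18.5%.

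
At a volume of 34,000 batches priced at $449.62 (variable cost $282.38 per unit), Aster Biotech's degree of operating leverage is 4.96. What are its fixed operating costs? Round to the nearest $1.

$4,539,757

Total contribution margin = 34,000 × $167.24 = $5,686,160.00.
Since DOL = CM ÷ EBIT, EBIT = $5,686,160.00 ÷ 4.96 = $1,146,403.23.
Fixed costs = CM − EBIT = $5,686,160.00 − $1,146,403.23 = $4,539,757.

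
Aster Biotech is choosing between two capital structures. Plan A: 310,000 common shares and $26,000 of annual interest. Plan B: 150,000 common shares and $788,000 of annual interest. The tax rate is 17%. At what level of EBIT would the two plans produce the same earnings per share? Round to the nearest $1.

$1,502,375

Set EPS_A = EPS_B: (EBIT − $26,000)(1 − 0.17) ÷ 310,000 = (EBIT − $788,000)(1 − 0.17) ÷ 150,000.
The (1 − t) factor cancels: (EBIT − 26,000) × 150,000 = (EBIT − 788,000) × 310,000.
EBIT × (310,000 − 150,000) = 788,000 × 310,000 − 26,000 × 150,000 = 240,380,000,000, so EBIT = 240,380,000,000 ÷ 160,000 = 1,502,375.00.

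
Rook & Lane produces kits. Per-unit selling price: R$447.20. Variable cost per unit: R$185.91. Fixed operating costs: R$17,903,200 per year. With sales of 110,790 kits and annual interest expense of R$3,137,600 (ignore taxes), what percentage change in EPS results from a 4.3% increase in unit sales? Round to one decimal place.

Total contribution margin = 110,790 × R$261.29 = R$28,948,319.10.
Subtracting fixed costs: EBIT = R$28,948,319.10 − R$17,903,200 = R$11,045,119.10.
Interest = R$3,137,600.00, so EBIT − I = R$7,907,519.10.
DCL = total CM / (EBIT − I) = R$28,948,319.10 / R$7,907,519.10 = 3.6609.
%ΔEPS = DCL × %ΔSales = 3.6609 × +4.3% = +15.7%.

+15.7%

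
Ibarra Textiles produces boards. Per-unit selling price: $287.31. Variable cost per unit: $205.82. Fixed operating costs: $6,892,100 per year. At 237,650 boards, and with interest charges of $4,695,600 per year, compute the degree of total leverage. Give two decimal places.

Contribution at this volume is 237,650 × $81.49 = $19,366,098.50.
Operating income = contribution − fixed costs = $19,366,098.50 − $6,892,100 = $12,473,998.50. Interest = $4,695,600.00, so EBIT − I = $7,778,398.50.
DCL = contribution ÷ (EBIT − I) = $19,366,098.50 ÷ $7,778,398.50 = 2.4897.

2.49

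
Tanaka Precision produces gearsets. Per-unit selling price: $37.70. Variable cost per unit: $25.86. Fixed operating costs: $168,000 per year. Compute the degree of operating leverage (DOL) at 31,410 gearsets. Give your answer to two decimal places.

Contribution at this volume is 31,410 × $11.84 = $371,894.40.
EBIT = $371,894.40 − $168,000 = $203,894.40.
Degree of operating leverage = $371,894.40 / $203,894.40 = 1.8240.

1.82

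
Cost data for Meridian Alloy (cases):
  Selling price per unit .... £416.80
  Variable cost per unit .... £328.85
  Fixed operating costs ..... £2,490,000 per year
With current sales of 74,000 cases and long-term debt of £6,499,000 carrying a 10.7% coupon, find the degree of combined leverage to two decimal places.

1.96

Total contribution margin = 74,000 × £87.95 = £6,508,300.00.
Operating income = contribution − fixed costs = £6,508,300.00 − £2,490,000 = £4,018,300.00. Interest = £695,393.00.
DOL = £6,508,300.00 ÷ £4,018,300.00 = 1.6197; DFL = £4,018,300.00 ÷ £3,322,907.00 = 1.2093.
DCL = DOL × DFL = 1.6197 × 1.2093 = 1.9587.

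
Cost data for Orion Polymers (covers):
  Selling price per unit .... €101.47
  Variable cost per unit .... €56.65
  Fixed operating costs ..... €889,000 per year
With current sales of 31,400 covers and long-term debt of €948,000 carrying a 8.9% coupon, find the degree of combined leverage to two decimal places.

3.24

At 31,400 units, contribution = 31,400 × €44.82 = €1,407,348.00.
EBIT = €1,407,348.00 − €889,000 = €518,348.00. Interest = €84,372.00, so EBIT − I = €433,976.00.
Degree of total leverage = total CM / (EBIT − interest) = €1,407,348.00 / €433,976.00 = 3.2429.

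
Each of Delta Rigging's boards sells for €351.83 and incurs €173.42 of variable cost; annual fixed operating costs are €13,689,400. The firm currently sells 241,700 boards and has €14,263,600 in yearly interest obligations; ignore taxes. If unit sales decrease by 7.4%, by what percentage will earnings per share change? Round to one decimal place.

-21.0%

At 241,700 units, contribution = 241,700 × €178.41 = €43,121,697.00.
Subtracting fixed costs: EBIT = €43,121,697.00 − €13,689,400 = €29,432,297.00.
Interest = €14,263,600.00, so EBIT − I = €15,168,697.00.
DCL = total CM / (EBIT − I) = €43,121,697.00 / €15,168,697.00 = 2.8428.
EPS therefore changes by 2.8428 × (-7.4%) = -21.0%.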